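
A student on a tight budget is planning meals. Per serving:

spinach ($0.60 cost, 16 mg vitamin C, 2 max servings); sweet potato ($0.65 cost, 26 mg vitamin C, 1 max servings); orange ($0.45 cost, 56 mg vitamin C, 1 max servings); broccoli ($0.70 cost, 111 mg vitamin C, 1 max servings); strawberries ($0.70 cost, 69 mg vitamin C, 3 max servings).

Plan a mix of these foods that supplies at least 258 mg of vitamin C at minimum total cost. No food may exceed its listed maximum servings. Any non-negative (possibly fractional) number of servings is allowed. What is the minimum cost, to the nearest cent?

$2.07

Cost per mg of vitamin C: broccoli $0.0063, orange $0.0080, strawberries $0.0101, sweet potato $0.0250, spinach $0.0375.
Take 1 serving of broccoli: +111.0 mg vitamin C for $0.70 (total $0.70, still need 147.0 mg).
Take 1 serving of orange: +56.0 mg vitamin C for $0.45 (total $1.15, still need 91.0 mg).
Take 1.319 servings of strawberries: +91.0 mg vitamin C for $0.92 (total $2.07, still need 0.0 mg).
Filling from the cheapest source first is optimal under one linear minimum: $2.07.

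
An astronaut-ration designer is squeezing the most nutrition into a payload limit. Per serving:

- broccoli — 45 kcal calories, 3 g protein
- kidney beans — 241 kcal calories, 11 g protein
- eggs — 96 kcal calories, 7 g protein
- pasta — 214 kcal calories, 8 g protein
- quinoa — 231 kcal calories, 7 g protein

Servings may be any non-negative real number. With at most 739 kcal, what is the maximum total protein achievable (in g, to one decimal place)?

Protein per kcal: eggs 0.07292, broccoli 0.06667, kidney beans 0.04564, pasta 0.03738, quinoa 0.0303.
With no serving limits, spend the whole calories allowance on eggs: 739 kcal / 96 kcal × 7 g = 53.9 g.

53.9 g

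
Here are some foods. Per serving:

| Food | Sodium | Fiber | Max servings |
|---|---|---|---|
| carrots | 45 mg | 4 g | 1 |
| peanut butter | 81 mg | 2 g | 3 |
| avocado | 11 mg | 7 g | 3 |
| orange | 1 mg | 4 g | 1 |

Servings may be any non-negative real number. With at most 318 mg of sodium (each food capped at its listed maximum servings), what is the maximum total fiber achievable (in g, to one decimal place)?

Fiber per mg sodium: orange 4, avocado 0.6364, carrots 0.08889, peanut butter 0.02469.
Take 1 serving of orange: uses 1 mg sodium, +4.0 g fiber (running total 4.0 g).
Take 3 servings of avocado: uses 33 mg sodium, +21.0 g fiber (running total 25.0 g).
Take 1 serving of carrots: uses 45 mg sodium, +4.0 g fiber (running total 29.0 g).
Take 2.951 servings of peanut butter: uses 239 mg sodium, +5.9 g fiber (running total 34.9 g).
Greedy by best ratio exhausts the sodium allowance optimally: 34.9 g.

34.9 g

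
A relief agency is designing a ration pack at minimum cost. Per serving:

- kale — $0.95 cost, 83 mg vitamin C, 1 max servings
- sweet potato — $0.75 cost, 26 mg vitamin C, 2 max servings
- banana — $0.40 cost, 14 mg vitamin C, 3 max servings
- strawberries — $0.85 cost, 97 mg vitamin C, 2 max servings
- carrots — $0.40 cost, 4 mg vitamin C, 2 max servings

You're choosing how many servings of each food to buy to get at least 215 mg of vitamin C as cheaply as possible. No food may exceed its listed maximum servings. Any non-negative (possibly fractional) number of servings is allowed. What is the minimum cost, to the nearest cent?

Cost per mg of vitamin C: strawberries $0.0088, kale $0.0114, banana $0.0286, sweet potato $0.0288, carrots $0.1000.
Take 2 servings of strawberries: +194.0 mg vitamin C for $1.70 (total $1.70, still need 21.0 mg).
Take 0.253 servings of kale: +21.0 mg vitamin C for $0.24 (total $1.94, still need 0.0 mg).
Greedy by cheapest-per-mg is optimal for a single linear constraint, so the minimum cost is $1.94.

$1.94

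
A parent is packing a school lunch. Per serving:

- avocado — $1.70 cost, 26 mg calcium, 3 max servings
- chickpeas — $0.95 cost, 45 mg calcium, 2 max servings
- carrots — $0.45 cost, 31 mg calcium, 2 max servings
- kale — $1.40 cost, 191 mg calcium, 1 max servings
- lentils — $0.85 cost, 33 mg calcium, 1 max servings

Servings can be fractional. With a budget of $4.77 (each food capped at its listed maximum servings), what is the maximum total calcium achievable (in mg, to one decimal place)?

365.1 mg

Calcium per dollar: kale 136.4, carrots 68.89, chickpeas 47.37, lentils 38.82, avocado 15.29.
Take 1 serving of kale: spends $1.40, +191.0 mg calcium (running total 191.0 mg).
Take 2 servings of carrots: spends $0.90, +62.0 mg calcium (running total 253.0 mg).
Take 2 servings of chickpeas: spends $1.90, +90.0 mg calcium (running total 343.0 mg).
Take 0.6706 servings of lentils: spends $0.57, +22.1 mg calcium (running total 365.1 mg).
Filling greedily by calcium-per-dollar is optimal for one linear limit, giving 365.1 mg.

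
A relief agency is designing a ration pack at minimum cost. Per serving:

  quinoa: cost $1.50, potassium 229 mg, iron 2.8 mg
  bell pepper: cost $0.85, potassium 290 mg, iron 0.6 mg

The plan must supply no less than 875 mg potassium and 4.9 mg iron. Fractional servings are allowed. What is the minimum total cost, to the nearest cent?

Two binding constraints pin down two serving amounts, so the optimal mix uses at most two foods. The candidates are each food alone (scaled to the tighter of potassium/iron) and each pair with both constraints tight.
quinoa only: max(875/229, 4.9/2.8) = 3.821 servings → $5.73.
bell pepper only: max(875/290, 4.9/0.6) = 8.167 servings → $6.94.
quinoa + bell pepper with both tight: 1.328 servings and 1.968 servings → $3.67.
Cheapest feasible corner: $3.67.

$3.67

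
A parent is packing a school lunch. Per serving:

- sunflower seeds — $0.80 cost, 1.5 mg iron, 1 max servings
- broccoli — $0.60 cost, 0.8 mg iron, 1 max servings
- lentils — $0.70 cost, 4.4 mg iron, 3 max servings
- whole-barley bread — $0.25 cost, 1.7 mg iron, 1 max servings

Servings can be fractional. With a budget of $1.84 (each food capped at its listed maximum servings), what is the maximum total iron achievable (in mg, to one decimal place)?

11.7 mg

Iron per dollar: whole-barley bread 6.8, lentils 6.286, sunflower seeds 1.875, broccoli 1.333.
Take 1 serving of whole-barley bread: spends $0.25, +1.7 mg iron (running total 1.7 mg).
Take 2.271 servings of lentils: spends $1.59, +10.0 mg iron (running total 11.7 mg).
Greedy by best ratio exhausts the cost allowance optimally: 11.7 mg.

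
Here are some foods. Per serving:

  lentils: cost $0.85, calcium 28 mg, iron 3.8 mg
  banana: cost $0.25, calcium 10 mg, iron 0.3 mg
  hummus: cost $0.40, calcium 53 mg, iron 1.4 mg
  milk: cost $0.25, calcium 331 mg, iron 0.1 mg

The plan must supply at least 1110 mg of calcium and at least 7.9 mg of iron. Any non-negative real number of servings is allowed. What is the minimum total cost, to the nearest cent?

At the optimum either one food covers both requirements or two foods hit both targets exactly; no other combination can be cheaper.
lentils only: max(1110/28, 7.9/3.8) = 39.64 servings → $33.70.
banana only: max(1110/10, 7.9/0.3) = 111 servings → $27.75.
hummus only: max(1110/53, 7.9/1.4) = 20.94 servings → $8.38.
milk only: max(1110/331, 7.9/0.1) = 79 servings → $19.75.
lentils + banana: the both-tight solution has a negative serving — not a feasible corner.
lentils + hummus with both targets exact would need a negative amount; discard.
lentils + milk with both tight: 1.995 servings and 3.185 servings → $2.49.
banana + hummus: intersection lies outside the first quadrant.
banana + milk with both tight: 25.47 servings and 2.584 servings → $7.01.
hummus + milk with both tight: 5.466 servings and 2.478 servings → $2.81.
The minimum over all feasible corners is $2.49.

$2.49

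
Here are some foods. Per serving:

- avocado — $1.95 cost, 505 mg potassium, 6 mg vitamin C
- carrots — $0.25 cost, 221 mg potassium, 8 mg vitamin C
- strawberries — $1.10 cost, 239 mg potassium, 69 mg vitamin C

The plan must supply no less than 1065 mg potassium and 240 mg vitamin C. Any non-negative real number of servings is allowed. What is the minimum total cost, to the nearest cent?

This is a tiny linear program; its minimum lies at a vertex of the feasible set. List the vertices and price them.
avocado only: max(1065/505, 240/6) = 40 servings → $78.00.
carrots only: max(1065/221, 240/8) = 30 servings → $7.50.
strawberries only: max(1065/239, 240/69) = 4.456 servings → $4.90.
avocado + carrots: the both-tight solution has a negative serving — not a feasible corner.
avocado + strawberries with both tight: 0.4826 servings and 3.436 servings → $4.72.
carrots + strawberries with both tight: 1.209 servings and 3.338 servings → $3.97.
Cheapest feasible corner: $3.97.

$3.97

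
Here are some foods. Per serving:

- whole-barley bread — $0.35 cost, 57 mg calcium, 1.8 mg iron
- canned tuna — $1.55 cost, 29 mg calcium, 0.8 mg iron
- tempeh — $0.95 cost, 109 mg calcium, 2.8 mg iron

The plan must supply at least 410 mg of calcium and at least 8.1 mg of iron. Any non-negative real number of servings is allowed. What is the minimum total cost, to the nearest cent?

$2.52

This is a tiny linear program; its minimum lies at a vertex of the feasible set. List the vertices and price them.
whole-barley bread only: max(410/57, 8.1/1.8) = 7.193 servings → $2.52.
canned tuna only: max(410/29, 8.1/0.8) = 14.14 servings → $21.91.
tempeh only: max(410/109, 8.1/2.8) = 3.761 servings → $3.57.
whole-barley bread + canned tuna: intersection lies outside the first quadrant.
whole-barley bread + tempeh: intersection lies outside the first quadrant.
canned tuna + tempeh: the both-tight solution has a negative serving — not a feasible corner.
Cheapest feasible corner: $2.52.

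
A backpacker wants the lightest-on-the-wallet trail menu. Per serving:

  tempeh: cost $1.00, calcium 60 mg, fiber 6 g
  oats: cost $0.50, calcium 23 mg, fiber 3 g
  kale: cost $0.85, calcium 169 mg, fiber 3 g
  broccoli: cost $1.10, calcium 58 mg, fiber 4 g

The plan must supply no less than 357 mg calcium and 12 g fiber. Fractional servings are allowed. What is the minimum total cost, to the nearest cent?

$2.60

Check every corner: each single food scaled to meet both minima, and each pair solved so both constraints bind.
tempeh only: max(357/60, 12/6) = 5.95 servings → $5.95.
oats only: max(357/23, 12/3) = 15.52 servings → $7.76.
kale only: max(357/169, 12/3) = 4 servings → $3.40.
broccoli only: max(357/58, 12/4) = 6.155 servings → $6.77.
tempeh + oats: the both-tight solution has a negative serving — not a feasible corner.
tempeh + kale with both tight: 1.147 servings and 1.705 servings → $2.60.
tempeh + broccoli: intersection lies outside the first quadrant.
oats + kale with both tight: 2.185 servings and 1.815 servings → $2.64.
oats + broccoli: the both-tight solution has a negative serving — not a feasible corner.
kale + broccoli with both tight: 1.458 servings and 1.906 servings → $3.34.
So the least-cost plan costs $2.60.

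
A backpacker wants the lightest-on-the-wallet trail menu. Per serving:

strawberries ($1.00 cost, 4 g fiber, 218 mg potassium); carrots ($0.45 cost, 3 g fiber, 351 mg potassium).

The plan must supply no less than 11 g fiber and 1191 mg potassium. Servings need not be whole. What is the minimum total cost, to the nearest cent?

A basic optimal solution has at most two foods positive. Try each food alone and each pair with both targets met exactly.
strawberries only: max(11/4, 1191/218) = 5.463 servings → $5.46.
carrots only: max(11/3, 1191/351) = 3.667 servings → $1.65.
strawberries + carrots with both tight: 0.384 servings and 3.155 servings → $1.80.
The minimum over all feasible corners is $1.65.

$1.65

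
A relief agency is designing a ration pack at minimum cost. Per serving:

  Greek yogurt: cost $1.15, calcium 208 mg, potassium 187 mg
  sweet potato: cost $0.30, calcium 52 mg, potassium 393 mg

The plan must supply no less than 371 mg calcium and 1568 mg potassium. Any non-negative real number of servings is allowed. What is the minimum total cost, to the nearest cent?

$2.10

Check every corner: each single food scaled to meet both minima, and each pair solved so both constraints bind.
Greek yogurt only: max(371/208, 1568/187) = 8.385 servings → $9.64.
sweet potato only: max(371/52, 1568/393) = 7.135 servings → $2.14.
Greek yogurt + sweet potato with both tight: 0.8923 servings and 3.565 servings → $2.10.
The minimum over all feasible corners is $2.10.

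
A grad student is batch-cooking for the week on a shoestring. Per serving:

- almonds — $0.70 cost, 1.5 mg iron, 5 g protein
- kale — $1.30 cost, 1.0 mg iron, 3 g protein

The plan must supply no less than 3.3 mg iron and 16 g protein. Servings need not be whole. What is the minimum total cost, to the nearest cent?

$2.24

A basic optimal solution has at most two foods positive. Try each food alone and each pair with both targets met exactly.
almonds only: max(3.3/1.5, 16/5) = 3.2 servings → $2.24.
kale only: max(3.3/1.0, 16/3) = 5.333 servings → $6.93.
almonds + kale: the both-tight solution has a negative serving — not a feasible corner.
Cheapest feasible corner: $2.24.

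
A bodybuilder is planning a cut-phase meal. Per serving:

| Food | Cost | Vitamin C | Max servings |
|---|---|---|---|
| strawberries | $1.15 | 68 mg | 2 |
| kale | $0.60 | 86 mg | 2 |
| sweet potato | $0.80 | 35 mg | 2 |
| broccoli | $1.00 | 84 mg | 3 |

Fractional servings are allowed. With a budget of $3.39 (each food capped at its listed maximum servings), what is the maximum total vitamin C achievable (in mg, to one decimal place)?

356.0 mg

Vitamin C per dollar: kale 143.3, broccoli 84, strawberries 59.13, sweet potato 43.75.
Take 2 servings of kale: spends $1.20, +172.0 mg vitamin C (running total 172.0 mg).
Take 2.19 servings of broccoli: spends $2.19, +184.0 mg vitamin C (running total 356.0 mg).
Greedy by best ratio exhausts the cost allowance optimally: 356.0 mg.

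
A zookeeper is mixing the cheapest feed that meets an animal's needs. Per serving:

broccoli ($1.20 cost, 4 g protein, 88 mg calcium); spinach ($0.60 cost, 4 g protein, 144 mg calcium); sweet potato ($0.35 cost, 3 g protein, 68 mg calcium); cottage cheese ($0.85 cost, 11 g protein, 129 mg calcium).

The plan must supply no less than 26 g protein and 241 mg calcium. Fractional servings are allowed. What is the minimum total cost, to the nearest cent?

broccoli only: max(26/4, 241/88) = 6.5 servings → $7.80.
spinach only: max(26/4, 241/144) = 6.5 servings → $3.90.
sweet potato only: max(26/3, 241/68) = 8.667 servings → $3.03.
cottage cheese only: max(26/11, 241/129) = 2.364 servings → $2.01.
broccoli + spinach with both targets exact would need a negative amount; discard.
broccoli + sweet potato: the both-tight solution has a negative serving — not a feasible corner.
broccoli + cottage cheese: the both-tight solution has a negative serving — not a feasible corner.
spinach + sweet potato: intersection lies outside the first quadrant.
spinach + cottage cheese: intersection lies outside the first quadrant.
sweet potato + cottage cheese: the both-tight solution has a negative serving — not a feasible corner.
So the least-cost plan costs $2.01.

$2.01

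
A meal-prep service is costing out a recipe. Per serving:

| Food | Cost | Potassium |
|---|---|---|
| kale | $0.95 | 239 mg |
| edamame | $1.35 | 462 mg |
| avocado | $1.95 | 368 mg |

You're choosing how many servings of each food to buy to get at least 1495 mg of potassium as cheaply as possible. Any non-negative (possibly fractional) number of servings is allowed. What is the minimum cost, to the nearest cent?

$4.37

Cost per mg of potassium: edamame $0.0029, kale $0.0040, avocado $0.0053.
With no serving limits, use only edamame: 1495 mg / 462 mg = 3.236 servings × $1.35 = $4.37.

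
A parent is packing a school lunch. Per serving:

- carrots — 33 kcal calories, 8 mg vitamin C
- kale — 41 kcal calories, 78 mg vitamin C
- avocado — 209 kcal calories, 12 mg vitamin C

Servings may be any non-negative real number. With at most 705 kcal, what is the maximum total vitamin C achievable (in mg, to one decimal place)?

1341.2 mg

Vitamin C per kcal: kale 1.902, carrots 0.2424, avocado 0.05742.
With no serving limits, spend the whole calories allowance on kale: 705 kcal / 41 kcal × 78 mg = 1341.2 mg.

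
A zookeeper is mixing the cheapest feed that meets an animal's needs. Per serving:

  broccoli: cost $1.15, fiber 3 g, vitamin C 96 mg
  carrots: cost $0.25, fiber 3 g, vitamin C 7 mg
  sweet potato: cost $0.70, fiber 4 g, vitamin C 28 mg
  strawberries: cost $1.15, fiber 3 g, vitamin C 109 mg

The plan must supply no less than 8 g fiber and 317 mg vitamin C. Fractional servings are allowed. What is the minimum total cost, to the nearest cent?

$3.34

Compare the cost at each extreme point of the feasible region.
broccoli only: max(8/3, 317/96) = 3.302 servings → $3.80.
carrots only: max(8/3, 317/7) = 45.29 servings → $11.32.
sweet potato only: max(8/4, 317/28) = 11.32 servings → $7.92.
strawberries only: max(8/3, 317/109) = 2.908 servings → $3.34.
broccoli + carrots: the both-tight solution has a negative serving — not a feasible corner.
broccoli + sweet potato with both targets exact would need a negative amount; discard.
broccoli + strawberries: intersection lies outside the first quadrant.
carrots + sweet potato with both targets exact would need a negative amount; discard.
carrots + strawberries with both targets exact would need a negative amount; discard.
sweet potato + strawberries with both targets exact would need a negative amount; discard.
So the least-cost plan costs $3.34.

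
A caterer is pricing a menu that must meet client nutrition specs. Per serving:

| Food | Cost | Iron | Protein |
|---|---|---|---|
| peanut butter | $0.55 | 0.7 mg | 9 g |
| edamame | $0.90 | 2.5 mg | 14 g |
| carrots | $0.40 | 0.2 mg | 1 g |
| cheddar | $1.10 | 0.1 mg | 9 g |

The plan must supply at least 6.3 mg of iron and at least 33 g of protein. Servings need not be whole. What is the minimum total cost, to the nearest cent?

$2.27

peanut butter only: max(6.3/0.7, 33/9) = 9 servings → $4.95.
edamame only: max(6.3/2.5, 33/14) = 2.52 servings → $2.27.
carrots only: max(6.3/0.2, 33/1) = 33 servings → $13.20.
cheddar only: max(6.3/0.1, 33/9) = 63 servings → $69.30.
peanut butter + edamame with both targets exact would need a negative amount; discard.
peanut butter + carrots with both tight: 0.2727 servings and 30.55 servings → $12.37.
peanut butter + cheddar: the both-tight solution has a negative serving — not a feasible corner.
edamame + carrots with both tight: 1 serving and 19 servings → $8.50.
edamame + cheddar: intersection lies outside the first quadrant.
carrots + cheddar with both tight: 31.41 servings and 0.1765 servings → $12.76.
So the least-cost plan costs $2.27.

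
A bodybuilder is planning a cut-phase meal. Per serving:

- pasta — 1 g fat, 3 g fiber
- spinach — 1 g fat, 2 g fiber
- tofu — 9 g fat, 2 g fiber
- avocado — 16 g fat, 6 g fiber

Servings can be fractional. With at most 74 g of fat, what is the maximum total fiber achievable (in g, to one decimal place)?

222.0 g

Fiber per g fat: pasta 3, spinach 2, avocado 0.375, tofu 0.2222.
With no serving limits, spend the whole fat allowance on pasta: 74 g / 1 g × 3 g = 222.0 g.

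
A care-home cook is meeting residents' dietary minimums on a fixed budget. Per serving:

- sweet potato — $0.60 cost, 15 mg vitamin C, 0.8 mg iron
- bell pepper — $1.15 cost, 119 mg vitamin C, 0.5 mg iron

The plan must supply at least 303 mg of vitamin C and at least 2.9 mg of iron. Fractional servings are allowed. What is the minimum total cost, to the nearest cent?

$3.93

Two binding constraints pin down two serving amounts, so the optimal mix uses at most two foods. The candidates are each food alone (scaled to the tighter of vitamin C/iron) and each pair with both constraints tight.
sweet potato only: max(303/15, 2.9/0.8) = 20.2 servings → $12.12.
bell pepper only: max(303/119, 2.9/0.5) = 5.8 servings → $6.67.
sweet potato + bell pepper with both tight: 2.208 servings and 2.268 servings → $3.93.
The minimum over all feasible corners is $3.93.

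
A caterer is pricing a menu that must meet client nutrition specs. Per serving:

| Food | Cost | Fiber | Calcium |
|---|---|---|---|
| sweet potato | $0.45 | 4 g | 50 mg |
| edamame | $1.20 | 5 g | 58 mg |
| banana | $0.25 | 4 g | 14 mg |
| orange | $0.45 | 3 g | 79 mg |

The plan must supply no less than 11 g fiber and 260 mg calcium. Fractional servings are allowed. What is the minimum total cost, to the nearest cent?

$1.54

With two linear requirements the optimum uses one or two foods; enumerate the corners.
sweet potato only: max(11/4, 260/50) = 5.2 servings → $2.34.
edamame only: max(11/5, 260/58) = 4.483 servings → $5.38.
banana only: max(11/4, 260/14) = 18.57 servings → $4.64.
orange only: max(11/3, 260/79) = 3.667 servings → $1.65.
sweet potato + edamame: the both-tight solution has a negative serving — not a feasible corner.
sweet potato + banana: the both-tight solution has a negative serving — not a feasible corner.
sweet potato + orange with both tight: 0.5361 servings and 2.952 servings → $1.57.
edamame + banana: intersection lies outside the first quadrant.
edamame + orange with both tight: 0.4027 servings and 2.995 servings → $1.83.
banana + orange with both tight: 0.3248 servings and 3.234 servings → $1.54.
The minimum over all feasible corners is $1.54.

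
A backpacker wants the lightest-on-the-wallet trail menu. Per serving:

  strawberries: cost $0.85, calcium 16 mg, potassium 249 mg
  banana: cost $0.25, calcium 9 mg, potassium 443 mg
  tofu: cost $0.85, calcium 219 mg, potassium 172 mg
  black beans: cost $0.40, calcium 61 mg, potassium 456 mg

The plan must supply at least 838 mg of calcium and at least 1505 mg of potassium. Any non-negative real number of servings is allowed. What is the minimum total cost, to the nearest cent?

strawberries only: max(838/16, 1505/249) = 52.38 servings → $44.52.
banana only: max(838/9, 1505/443) = 93.11 servings → $23.28.
tofu only: max(838/219, 1505/172) = 8.75 servings → $7.44.
black beans only: max(838/61, 1505/456) = 13.74 servings → $5.50.
strawberries + banana: intersection lies outside the first quadrant.
strawberries + tofu with both tight: 3.582 servings and 3.565 servings → $6.07.
strawberries + black beans: intersection lies outside the first quadrant.
banana + tofu with both tight: 1.943 servings and 3.747 servings → $3.67.
banana + black beans: intersection lies outside the first quadrant.
tofu + black beans with both tight: 3.248 servings and 2.075 servings → $3.59.
The minimum over all feasible corners is $3.59.

$3.59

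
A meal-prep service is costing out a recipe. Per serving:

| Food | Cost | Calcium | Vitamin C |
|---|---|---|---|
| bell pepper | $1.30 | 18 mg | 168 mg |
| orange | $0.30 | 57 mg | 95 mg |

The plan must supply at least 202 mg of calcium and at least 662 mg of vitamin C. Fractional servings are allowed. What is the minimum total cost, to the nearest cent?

An LP optimum is at a vertex; with two nutrient constraints at most two foods are used. Check each candidate.
bell pepper only: max(202/18, 662/168) = 11.22 servings → $14.59.
orange only: max(202/57, 662/95) = 6.968 servings → $2.09.
bell pepper + orange with both tight: 2.357 servings and 2.799 servings → $3.90.
So the least-cost plan costs $2.09.

$2.09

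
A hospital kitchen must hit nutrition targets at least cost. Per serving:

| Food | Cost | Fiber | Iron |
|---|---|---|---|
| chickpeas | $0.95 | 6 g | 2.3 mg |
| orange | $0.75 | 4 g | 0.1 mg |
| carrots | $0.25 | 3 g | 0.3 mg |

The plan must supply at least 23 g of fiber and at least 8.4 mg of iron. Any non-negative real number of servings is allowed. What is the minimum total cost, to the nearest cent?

$3.53

Minimising a linear cost over {fiber ≥ 23, iron ≥ 8.4, servings ≥ 0} — the optimum is at a vertex, using one or two foods.
chickpeas only: max(23/6, 8.4/2.3) = 3.833 servings → $3.64.
orange only: max(23/4, 8.4/0.1) = 84 servings → $63.00.
carrots only: max(23/3, 8.4/0.3) = 28 servings → $7.00.
chickpeas + orange with both tight: 3.64 servings and 0.2907 servings → $3.68.
chickpeas + carrots with both tight: 3.588 servings and 0.4902 servings → $3.53.
orange + carrots with both targets exact would need a negative amount; discard.
The minimum over all feasible corners is $3.53.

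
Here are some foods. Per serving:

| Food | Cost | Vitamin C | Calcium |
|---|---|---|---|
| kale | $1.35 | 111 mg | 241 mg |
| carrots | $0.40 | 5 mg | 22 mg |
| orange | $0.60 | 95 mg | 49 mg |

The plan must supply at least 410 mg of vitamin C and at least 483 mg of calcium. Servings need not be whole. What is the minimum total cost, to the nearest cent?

Check every corner: each single food scaled to meet both minima, and each pair solved so both constraints bind.
kale only: max(410/111, 483/241) = 3.694 servings → $4.99.
carrots only: max(410/5, 483/22) = 82 servings → $32.80.
orange only: max(410/95, 483/49) = 9.857 servings → $5.91.
kale + carrots: the both-tight solution has a negative serving — not a feasible corner.
kale + orange with both tight: 1.478 servings and 2.589 servings → $3.55.
carrots + orange with both tight: 13.98 servings and 3.58 servings → $7.74.
So the least-cost plan costs $3.55.

$3.55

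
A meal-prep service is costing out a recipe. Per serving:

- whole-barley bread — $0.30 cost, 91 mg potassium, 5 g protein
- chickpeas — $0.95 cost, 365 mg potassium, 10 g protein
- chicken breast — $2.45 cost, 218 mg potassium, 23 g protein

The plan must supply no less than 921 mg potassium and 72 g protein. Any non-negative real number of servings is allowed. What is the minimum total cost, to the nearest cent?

whole-barley bread only: max(921/91, 72/5) = 14.4 servings → $4.32.
chickpeas only: max(921/365, 72/10) = 7.2 servings → $6.84.
chicken breast only: max(921/218, 72/23) = 4.225 servings → $10.35.
whole-barley bread + chickpeas: intersection lies outside the first quadrant.
whole-barley bread + chicken breast with both tight: 5.471 servings and 1.941 servings → $6.40.
chickpeas + chicken breast with both tight: 0.8829 servings and 2.747 servings → $7.57.
Cheapest feasible corner: $4.32.

$4.32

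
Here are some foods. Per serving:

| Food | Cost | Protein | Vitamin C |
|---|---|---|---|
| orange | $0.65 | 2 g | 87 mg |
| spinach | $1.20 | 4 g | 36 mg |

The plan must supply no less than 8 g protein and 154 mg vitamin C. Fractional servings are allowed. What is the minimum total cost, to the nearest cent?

$2.46

Minimising a linear cost over {protein ≥ 8, vitamin C ≥ 154, servings ≥ 0} — the optimum is at a vertex, using one or two foods.
orange only: max(8/2, 154/87) = 4 servings → $2.60.
spinach only: max(8/4, 154/36) = 4.278 servings → $5.13.
orange + spinach with both tight: 1.188 servings and 1.406 servings → $2.46.
The minimum over all feasible corners is $2.46.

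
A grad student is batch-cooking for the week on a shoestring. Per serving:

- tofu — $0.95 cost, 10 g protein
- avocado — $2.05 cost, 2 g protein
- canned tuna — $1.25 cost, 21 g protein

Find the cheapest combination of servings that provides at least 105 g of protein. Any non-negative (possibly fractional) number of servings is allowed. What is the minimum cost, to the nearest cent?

Cost per g of protein: canned tuna $0.0595, tofu $0.0950, avocado $1.0250.
With no serving limits, use only canned tuna: 105 g / 21 g = 5 servings × $1.25 = $6.25.

$6.25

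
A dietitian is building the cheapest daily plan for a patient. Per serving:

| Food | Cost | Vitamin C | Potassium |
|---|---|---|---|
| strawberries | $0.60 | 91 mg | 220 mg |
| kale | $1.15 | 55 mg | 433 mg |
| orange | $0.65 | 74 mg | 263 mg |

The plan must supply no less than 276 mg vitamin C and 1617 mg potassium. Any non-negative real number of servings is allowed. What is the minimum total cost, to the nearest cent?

strawberries only: max(276/91, 1617/220) = 7.35 servings → $4.41.
kale only: max(276/55, 1617/433) = 5.018 servings → $5.77.
orange only: max(276/74, 1617/263) = 6.148 servings → $4.00.
strawberries + kale with both tight: 1.12 servings and 3.165 servings → $4.31.
strawberries + orange: intersection lies outside the first quadrant.
kale + orange with both tight: 2.678 servings and 1.739 servings → $4.21.
The minimum over all feasible corners is $4.00.

$4.00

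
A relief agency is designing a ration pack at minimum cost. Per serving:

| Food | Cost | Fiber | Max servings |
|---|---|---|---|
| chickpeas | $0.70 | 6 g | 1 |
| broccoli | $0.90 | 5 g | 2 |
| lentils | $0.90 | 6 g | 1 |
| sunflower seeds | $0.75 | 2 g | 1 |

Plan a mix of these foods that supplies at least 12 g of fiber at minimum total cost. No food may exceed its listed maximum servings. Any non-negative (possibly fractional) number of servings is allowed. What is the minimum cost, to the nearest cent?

$1.60

Cost per g of fiber: chickpeas $0.1167, lentils $0.1500, broccoli $0.1800, sunflower seeds $0.3750.
Take 1 serving of chickpeas: +6.0 g fiber for $0.70 (total $0.70, still need 6.0 g).
Take 1 serving of lentils: +6.0 g fiber for $0.90 (total $1.60, still need 0.0 g).
Greedy by cheapest-per-g is optimal for a single linear constraint, so the minimum cost is $1.60.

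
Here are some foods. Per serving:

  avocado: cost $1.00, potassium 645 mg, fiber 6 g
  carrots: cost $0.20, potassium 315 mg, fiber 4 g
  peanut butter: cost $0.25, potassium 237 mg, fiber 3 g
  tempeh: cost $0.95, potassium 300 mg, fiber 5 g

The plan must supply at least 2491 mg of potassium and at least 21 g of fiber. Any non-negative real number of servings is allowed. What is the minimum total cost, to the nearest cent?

$1.58

This is a tiny linear program; its minimum lies at a vertex of the feasible set. List the vertices and price them.
avocado only: max(2491/645, 21/6) = 3.862 servings → $3.86.
carrots only: max(2491/315, 21/4) = 7.908 servings → $1.58.
peanut butter only: max(2491/237, 21/3) = 10.51 servings → $2.63.
tempeh only: max(2491/300, 21/5) = 8.303 servings → $7.89.
avocado + carrots: the both-tight solution has a negative serving — not a feasible corner.
avocado + peanut butter: the both-tight solution has a negative serving — not a feasible corner.
avocado + tempeh: intersection lies outside the first quadrant.
carrots + peanut butter with both targets exact would need a negative amount; discard.
carrots + tempeh: the both-tight solution has a negative serving — not a feasible corner.
peanut butter + tempeh: the both-tight solution has a negative serving — not a feasible corner.
So the least-cost plan costs $1.58.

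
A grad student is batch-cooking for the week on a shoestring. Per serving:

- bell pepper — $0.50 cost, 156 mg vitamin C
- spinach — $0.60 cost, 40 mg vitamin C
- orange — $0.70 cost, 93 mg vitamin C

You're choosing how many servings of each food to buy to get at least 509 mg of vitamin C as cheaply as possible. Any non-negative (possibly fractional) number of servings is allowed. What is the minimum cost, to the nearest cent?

$1.63

Cost per mg of vitamin C: bell pepper $0.0032, orange $0.0075, spinach $0.0150.
With no serving limits, use only bell pepper: 509 mg / 156 mg = 3.263 servings × $0.50 = $1.63.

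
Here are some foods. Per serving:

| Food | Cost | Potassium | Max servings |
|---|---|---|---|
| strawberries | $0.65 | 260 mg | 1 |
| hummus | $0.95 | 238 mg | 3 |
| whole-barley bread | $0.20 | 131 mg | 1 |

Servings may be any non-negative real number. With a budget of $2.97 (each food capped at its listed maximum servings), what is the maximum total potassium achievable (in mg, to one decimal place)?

922.1 mg

Potassium per dollar: whole-barley bread 655, strawberries 400, hummus 250.5.
Take 1 serving of whole-barley bread: spends $0.20, +131.0 mg potassium (running total 131.0 mg).
Take 1 serving of strawberries: spends $0.65, +260.0 mg potassium (running total 391.0 mg).
Take 2.232 servings of hummus: spends $2.12, +531.1 mg potassium (running total 922.1 mg).
Filling greedily by potassium-per-dollar is optimal for one linear limit, giving 922.1 mg.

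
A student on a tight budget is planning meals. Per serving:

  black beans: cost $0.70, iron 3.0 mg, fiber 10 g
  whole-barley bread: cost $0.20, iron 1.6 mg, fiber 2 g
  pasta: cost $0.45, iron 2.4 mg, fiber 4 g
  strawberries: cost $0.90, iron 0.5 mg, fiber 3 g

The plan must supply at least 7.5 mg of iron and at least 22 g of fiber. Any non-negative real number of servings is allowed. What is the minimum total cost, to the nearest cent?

$1.59

With two linear requirements the optimum uses one or two foods; enumerate the corners.
black beans only: max(7.5/3.0, 22/10) = 2.5 servings → $1.75.
whole-barley bread only: max(7.5/1.6, 22/2) = 11 servings → $2.20.
pasta only: max(7.5/2.4, 22/4) = 5.5 servings → $2.48.
strawberries only: max(7.5/0.5, 22/3) = 15 servings → $13.50.
black beans + whole-barley bread with both tight: 2.02 servings and 0.9 servings → $1.59.
black beans + pasta with both tight: 1.9 servings and 0.75 servings → $1.67.
black beans + strawberries: intersection lies outside the first quadrant.
whole-barley bread + pasta: the both-tight solution has a negative serving — not a feasible corner.
whole-barley bread + strawberries with both tight: 3.026 servings and 5.316 servings → $5.39.
pasta + strawberries with both tight: 2.212 servings and 4.385 servings → $4.94.
So the least-cost plan costs $1.59.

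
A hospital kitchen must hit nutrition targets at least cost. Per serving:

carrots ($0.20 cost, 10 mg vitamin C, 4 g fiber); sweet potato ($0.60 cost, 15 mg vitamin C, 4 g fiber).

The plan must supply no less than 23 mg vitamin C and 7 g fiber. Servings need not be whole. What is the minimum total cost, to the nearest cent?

This is a tiny linear program; its minimum lies at a vertex of the feasible set. List the vertices and price them.
carrots only: max(23/10, 7/4) = 2.3 servings → $0.46.
sweet potato only: max(23/15, 7/4) = 1.75 servings → $1.05.
carrots + sweet potato with both tight: 0.65 servings and 1.1 servings → $0.79.
Cheapest feasible corner: $0.46.

$0.46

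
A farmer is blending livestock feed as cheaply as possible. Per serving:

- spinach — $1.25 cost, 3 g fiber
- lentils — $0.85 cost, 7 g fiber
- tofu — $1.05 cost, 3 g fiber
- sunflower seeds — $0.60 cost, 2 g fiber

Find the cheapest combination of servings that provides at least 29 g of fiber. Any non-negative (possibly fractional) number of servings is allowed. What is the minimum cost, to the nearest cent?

Cost per g of fiber: lentils $0.1214, sunflower seeds $0.3000, tofu $0.3500, spinach $0.4167.
With no serving limits, use only lentils: 29 g / 7 g = 4.143 servings × $0.85 = $3.52.

$3.52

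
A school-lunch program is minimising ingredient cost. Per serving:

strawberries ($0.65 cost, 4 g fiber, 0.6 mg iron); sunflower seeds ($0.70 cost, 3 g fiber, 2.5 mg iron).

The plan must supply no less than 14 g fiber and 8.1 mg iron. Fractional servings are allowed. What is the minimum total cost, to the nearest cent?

$2.90

strawberries only: max(14/4, 8.1/0.6) = 13.5 servings → $8.78.
sunflower seeds only: max(14/3, 8.1/2.5) = 4.667 servings → $3.27.
strawberries + sunflower seeds with both tight: 1.305 servings and 2.927 servings → $2.90.
Cheapest feasible corner: $2.90.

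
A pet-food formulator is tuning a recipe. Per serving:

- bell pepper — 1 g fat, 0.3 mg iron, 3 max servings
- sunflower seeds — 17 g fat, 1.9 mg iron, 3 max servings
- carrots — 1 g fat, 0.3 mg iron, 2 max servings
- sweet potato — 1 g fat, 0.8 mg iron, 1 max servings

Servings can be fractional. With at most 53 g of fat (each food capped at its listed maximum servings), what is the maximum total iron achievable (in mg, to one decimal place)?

Iron per g fat: sweet potato 0.8, bell pepper 0.3, carrots 0.3, sunflower seeds 0.1118.
Take 1 serving of sweet potato: uses 1 g fat, +0.8 mg iron (running total 0.8 mg).
Take 3 servings of bell pepper: uses 3 g fat, +0.9 mg iron (running total 1.7 mg).
Take 2 servings of carrots: uses 2 g fat, +0.6 mg iron (running total 2.3 mg).
Take 2.765 servings of sunflower seeds: uses 47 g fat, +5.3 mg iron (running total 7.6 mg).
Greedy by best ratio exhausts the fat allowance optimally: 7.6 mg.

7.6 mg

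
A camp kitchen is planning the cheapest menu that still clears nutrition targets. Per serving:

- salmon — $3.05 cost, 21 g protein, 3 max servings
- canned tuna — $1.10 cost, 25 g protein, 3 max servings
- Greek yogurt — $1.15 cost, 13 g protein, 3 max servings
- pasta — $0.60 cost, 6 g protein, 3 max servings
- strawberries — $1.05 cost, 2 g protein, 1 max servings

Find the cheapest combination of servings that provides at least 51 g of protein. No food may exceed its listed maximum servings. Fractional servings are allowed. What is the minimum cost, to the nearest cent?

$2.24

Cost per g of protein: canned tuna $0.0440, Greek yogurt $0.0885, pasta $0.1000, salmon $0.1452, strawberries $0.5250.
Take 2.04 servings of canned tuna: +51.0 g protein for $2.24 (total $2.24, still need 0.0 g).
Filling from the cheapest source first is optimal under one linear minimum: $2.24.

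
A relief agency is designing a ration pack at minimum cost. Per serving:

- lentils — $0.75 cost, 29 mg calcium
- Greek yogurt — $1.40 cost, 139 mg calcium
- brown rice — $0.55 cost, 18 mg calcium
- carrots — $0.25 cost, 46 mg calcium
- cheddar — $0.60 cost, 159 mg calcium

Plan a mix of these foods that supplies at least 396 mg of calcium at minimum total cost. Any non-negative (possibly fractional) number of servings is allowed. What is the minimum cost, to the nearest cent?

Cost per mg of calcium: cheddar $0.0038, carrots $0.0054, Greek yogurt $0.0101, lentils $0.0259, brown rice $0.0306.
With no serving limits, use only cheddar: 396 mg / 159 mg = 2.491 servings × $0.60 = $1.49.

$1.49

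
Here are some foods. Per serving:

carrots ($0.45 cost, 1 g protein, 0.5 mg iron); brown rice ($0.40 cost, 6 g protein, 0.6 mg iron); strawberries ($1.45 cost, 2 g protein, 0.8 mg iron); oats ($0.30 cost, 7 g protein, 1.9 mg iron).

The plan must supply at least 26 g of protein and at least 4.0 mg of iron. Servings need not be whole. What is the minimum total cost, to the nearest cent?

$1.11

This is a tiny linear program; its minimum lies at a vertex of the feasible set. List the vertices and price them.
carrots only: max(26/1, 4.0/0.5) = 26 servings → $11.70.
brown rice only: max(26/6, 4.0/0.6) = 6.667 servings → $2.67.
strawberries only: max(26/2, 4.0/0.8) = 13 servings → $18.85.
oats only: max(26/7, 4.0/1.9) = 3.714 servings → $1.11.
carrots + brown rice with both tight: 3.5 servings and 3.75 servings → $3.08.
carrots + strawberries with both targets exact would need a negative amount; discard.
carrots + oats: the both-tight solution has a negative serving — not a feasible corner.
brown rice + strawberries with both tight: 3.556 servings and 2.333 servings → $4.81.
brown rice + oats with both tight: 2.972 servings and 1.167 servings → $1.54.
strawberries + oats: intersection lies outside the first quadrant.
Cheapest feasible corner: $1.11.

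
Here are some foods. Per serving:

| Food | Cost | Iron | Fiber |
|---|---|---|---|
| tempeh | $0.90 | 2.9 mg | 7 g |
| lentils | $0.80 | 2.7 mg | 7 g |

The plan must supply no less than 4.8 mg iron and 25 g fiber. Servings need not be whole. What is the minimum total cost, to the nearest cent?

$2.86

This is a tiny linear program; its minimum lies at a vertex of the feasible set. List the vertices and price them.
tempeh only: max(4.8/2.9, 25/7) = 3.571 servings → $3.21.
lentils only: max(4.8/2.7, 25/7) = 3.571 servings → $2.86.
tempeh + lentils: intersection lies outside the first quadrant.
Cheapest feasible corner: $2.86.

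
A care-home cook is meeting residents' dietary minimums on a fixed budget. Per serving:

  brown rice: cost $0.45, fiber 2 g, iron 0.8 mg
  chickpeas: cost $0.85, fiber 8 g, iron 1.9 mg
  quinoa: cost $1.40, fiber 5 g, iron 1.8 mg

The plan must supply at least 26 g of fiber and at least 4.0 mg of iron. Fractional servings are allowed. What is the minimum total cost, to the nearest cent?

With two linear requirements the optimum uses one or two foods; enumerate the corners.
brown rice only: max(26/2, 4.0/0.8) = 13 servings → $5.85.
chickpeas only: max(26/8, 4.0/1.9) = 3.25 servings → $2.76.
quinoa only: max(26/5, 4.0/1.8) = 5.2 servings → $7.28.
brown rice + chickpeas with both targets exact would need a negative amount; discard.
brown rice + quinoa: intersection lies outside the first quadrant.
chickpeas + quinoa with both targets exact would need a negative amount; discard.
The minimum over all feasible corners is $2.76.

$2.76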